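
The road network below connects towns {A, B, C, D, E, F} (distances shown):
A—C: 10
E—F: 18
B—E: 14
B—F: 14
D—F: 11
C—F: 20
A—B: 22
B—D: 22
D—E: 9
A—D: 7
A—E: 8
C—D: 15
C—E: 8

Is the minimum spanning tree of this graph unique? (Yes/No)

Kruskal: consider edges lightest-first.
A—D (7): add — endpoints in different components.
A—E (8): add — endpoints in different components.
C—E (8): add — endpoints in different components.
D—E (9): skip — D and E already connected.
A—C (10): skip — A and C already connected.
D—F (11): add — endpoints in different components.
B—E (14): add — endpoints in different components.
Non-tree edge B—F has weight 14, equal to the heaviest edge on its tree cycle — swapping gives another MST of the same weight. Not unique.

No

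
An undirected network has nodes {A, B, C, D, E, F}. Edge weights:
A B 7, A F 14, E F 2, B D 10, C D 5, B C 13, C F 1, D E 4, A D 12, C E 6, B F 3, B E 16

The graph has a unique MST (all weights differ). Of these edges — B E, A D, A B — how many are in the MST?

1

Kruskal: consider edges lightest-first.
C F (1): add. Components now {A} {B} {C,F} {D} {E}
E F (2): add. Components now {A} {B} {C,E,F} {D}
B F (3): add. Components now {A} {B,C,E,F} {D}
D E (4): add. Components now {A} {B,C,D,E,F}
C D (5): skip — C and D already connected.
C E (6): skip — C and E already connected.
A B (7): add. Components now {A,B,C,D,E,F}
MST edge set: {C F, E F, B F, D E, A B}.
Of the listed edges, {A B} are in the MST → 1.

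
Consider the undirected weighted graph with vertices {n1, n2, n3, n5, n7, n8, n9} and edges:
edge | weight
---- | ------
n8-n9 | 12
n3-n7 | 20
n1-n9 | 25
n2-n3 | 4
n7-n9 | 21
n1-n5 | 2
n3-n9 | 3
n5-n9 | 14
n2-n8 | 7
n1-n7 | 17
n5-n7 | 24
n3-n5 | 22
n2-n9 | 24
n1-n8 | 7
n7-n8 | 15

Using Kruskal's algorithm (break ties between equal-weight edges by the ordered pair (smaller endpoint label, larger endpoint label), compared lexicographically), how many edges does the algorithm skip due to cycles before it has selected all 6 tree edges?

Kruskal: consider edges lightest-first.
n1-n5 (2): add. Components now {n7} {n2} {n8} {n1,n5} {n3} {n9}
n3-n9 (3): add. Components now {n7} {n2} {n8} {n1,n5} {n3,n9}
n2-n3 (4): add. Components now {n7} {n2,n3,n9} {n8} {n1,n5}
n1-n8 (7): add. Components now {n7} {n2,n3,n9} {n1,n5,n8}
n2-n8 (7): add. Components now {n7} {n1,n2,n3,n5,n8,n9}
n8-n9 (12): skip — n8 and n9 already connected.
n5-n9 (14): skip — n5 and n9 already connected.
n7-n8 (15): add. Components now {n1,n2,n3,n5,n7,n8,n9}
Edges rejected before the tree was complete: 2.

2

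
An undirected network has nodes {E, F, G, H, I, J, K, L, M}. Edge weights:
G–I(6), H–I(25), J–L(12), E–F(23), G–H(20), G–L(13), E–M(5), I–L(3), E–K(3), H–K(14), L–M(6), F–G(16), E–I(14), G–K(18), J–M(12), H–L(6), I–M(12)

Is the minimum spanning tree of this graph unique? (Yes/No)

Kruskal: consider edges lightest-first.
E–K (3): add — endpoints in different components.
I–L (3): add — endpoints in different components.
E–M (5): add — endpoints in different components.
G–I (6): add — endpoints in different components.
H–L (6): add — endpoints in different components.
L–M (6): add — endpoints in different components.
I–M (12): skip — I and M already connected.
J–L (12): add — endpoints in different components.
J–M (12): skip — J and M already connected.
G–L (13): skip — G and L already connected.
E–I (14): skip — E and I already connected.
H–K (14): skip — H and K already connected.
F–G (16): add — endpoints in different components.
Non-tree edge J–M has weight 12, equal to the heaviest edge on its tree cycle — swapping gives another MST of the same weight. Not unique.

No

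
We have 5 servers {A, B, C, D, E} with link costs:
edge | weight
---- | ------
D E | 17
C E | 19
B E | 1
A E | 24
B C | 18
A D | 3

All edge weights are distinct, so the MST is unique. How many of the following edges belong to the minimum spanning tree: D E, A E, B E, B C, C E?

Sort edges by weight, then run Kruskal:
B E (1): add. Components now {A} {B,E} {C} {D}
A D (3): add. Components now {A,D} {B,E} {C}
D E (17): add. Components now {A,B,D,E} {C}
B C (18): add. Components now {A,B,C,D,E}
MST edge set: {B E, A D, D E, B C}.
Of the listed edges, {D E, B E, B C} are in the MST → 3.

3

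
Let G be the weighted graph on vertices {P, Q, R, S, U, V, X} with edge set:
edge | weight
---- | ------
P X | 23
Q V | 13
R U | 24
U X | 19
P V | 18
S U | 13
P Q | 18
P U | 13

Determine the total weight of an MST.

100

Sort edges by weight, then run Kruskal:
P U (13): add — endpoints in different components.
Q V (13): add — endpoints in different components.
S U (13): add — endpoints in different components.
P Q (18): add — endpoints in different components.
P V (18): skip — V and P already connected.
U X (19): add — endpoints in different components.
P X (23): skip — P and X already connected.
R U (24): add — endpoints in different components.
MST edges: P U, Q V, S U, P Q, U X, R U; total weight 13+13+13+18+19+24 = 100.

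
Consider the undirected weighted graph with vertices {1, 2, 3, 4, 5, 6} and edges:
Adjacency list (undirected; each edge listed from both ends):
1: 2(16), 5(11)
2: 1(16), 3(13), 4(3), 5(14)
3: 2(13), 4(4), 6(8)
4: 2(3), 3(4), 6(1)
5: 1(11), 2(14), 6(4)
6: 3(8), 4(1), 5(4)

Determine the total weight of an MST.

Prim's algorithm from 1:
Step 1: frontier [1-5 11, 1-2 16] → take 1-5 (11); add 5.
Step 2: frontier [1-2 16, 5-6 4, 2-5 14] → take 5-6 (4); add 6.
Step 3: frontier [1-2 16, 2-5 14, 4-6 1, 3-6 8] → take 4-6 (1); add 4.
Step 4: frontier [1-2 16, 2-4 3, 3-4 4, 2-5 14, 3-6 8] → take 2-4 (3); add 2.
Step 5: frontier [2-3 13, 3-4 4, 3-6 8] → take 3-4 (4); add 3.
MST edges: 1-5, 5-6, 4-6, 2-4, 3-4; total weight 11+4+1+3+4 = 23.

23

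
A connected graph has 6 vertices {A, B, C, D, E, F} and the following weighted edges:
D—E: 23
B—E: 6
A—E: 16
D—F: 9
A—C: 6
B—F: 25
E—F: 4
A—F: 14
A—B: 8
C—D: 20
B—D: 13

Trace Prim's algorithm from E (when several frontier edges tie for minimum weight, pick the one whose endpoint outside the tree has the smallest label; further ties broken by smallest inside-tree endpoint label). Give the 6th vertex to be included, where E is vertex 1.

D

Prim's algorithm from E:
Step 1: frontier [E—F 4, B—E 6, A—E 16, D—E 23] → take E—F (4); add F.
Step 2: frontier [B—E 6, A—E 16, D—E 23, D—F 9, A—F 14, B—F 25] → take B—E (6); add B.
Step 3: frontier [A—B 8, B—D 13, A—E 16, D—E 23, D—F 9, A—F 14] → take A—B (8); add A.
Step 4: frontier [A—C 6, B—D 13, D—E 23, D—F 9] → take A—C (6); add C.
Step 5: frontier [B—D 13, C—D 20, D—E 23, D—F 9] → take D—F (9); add D.
Vertex order: E, F, B, A, C, D. The 6th vertex is D.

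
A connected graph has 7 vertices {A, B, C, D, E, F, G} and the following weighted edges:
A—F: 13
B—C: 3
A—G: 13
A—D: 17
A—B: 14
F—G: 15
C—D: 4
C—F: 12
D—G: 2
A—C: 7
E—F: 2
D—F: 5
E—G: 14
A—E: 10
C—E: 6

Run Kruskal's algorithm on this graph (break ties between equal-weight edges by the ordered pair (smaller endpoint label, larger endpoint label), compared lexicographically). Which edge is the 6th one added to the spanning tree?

A-C

Kruskal: consider edges lightest-first.
D—G (2): add. Components now {A} {B} {C} {D,G} {E} {F}
E—F (2): add. Components now {A} {B} {C} {D,G} {E,F}
B—C (3): add. Components now {A} {B,C} {D,G} {E,F}
C—D (4): add. Components now {A} {B,C,D,G} {E,F}
D—F (5): add. Components now {A} {B,C,D,E,F,G}
C—E (6): skip — C and E already connected.
A—C (7): add. Components now {A,B,C,D,E,F,G}
The 6th edge added is A—C.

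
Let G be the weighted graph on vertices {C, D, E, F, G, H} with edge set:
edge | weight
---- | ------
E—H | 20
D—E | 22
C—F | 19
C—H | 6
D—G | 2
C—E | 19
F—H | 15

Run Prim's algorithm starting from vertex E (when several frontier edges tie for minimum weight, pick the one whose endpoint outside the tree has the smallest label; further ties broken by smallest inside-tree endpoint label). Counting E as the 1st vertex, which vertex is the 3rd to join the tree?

H

Prim, starting at E.
Step 1: cheapest edge leaving the tree is C—E (19); add C.
Step 2: cheapest edge leaving the tree is C—H (6); add H.
Step 3: cheapest edge leaving the tree is F—H (15); add F.
Step 4: cheapest edge leaving the tree is D—E (22); add D.
Step 5: cheapest edge leaving the tree is D—G (2); add G.
Vertex order: E, C, H, F, D, G. The 3rd vertex is H.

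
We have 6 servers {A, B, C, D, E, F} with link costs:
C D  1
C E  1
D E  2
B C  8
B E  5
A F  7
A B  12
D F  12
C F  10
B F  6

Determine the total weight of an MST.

20

Grow the tree from B using Prim:
Step 1: cheapest edge leaving the tree is B E (5); add E.
Step 2: cheapest edge leaving the tree is C E (1); add C.
Step 3: cheapest edge leaving the tree is C D (1); add D.
Step 4: cheapest edge leaving the tree is B F (6); add F.
Step 5: cheapest edge leaving the tree is A F (7); add A.
MST edges: B E, C E, C D, B F, A F; total weight 5+1+1+6+7 = 20.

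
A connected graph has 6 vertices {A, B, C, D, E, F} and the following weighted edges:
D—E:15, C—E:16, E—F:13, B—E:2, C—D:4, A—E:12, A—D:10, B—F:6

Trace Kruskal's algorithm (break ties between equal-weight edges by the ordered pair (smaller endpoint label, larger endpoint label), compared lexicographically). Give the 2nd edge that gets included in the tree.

C-D

Sort edges by weight, then run Kruskal:
B—E (2): add. Components now {A} {B,E} {C} {D} {F}
C—D (4): add. Components now {A} {B,E} {C,D} {F}
B—F (6): add. Components now {A} {B,E,F} {C,D}
A—D (10): add. Components now {A,C,D} {B,E,F}
A—E (12): add. Components now {A,B,C,D,E,F}
The 2nd edge added is C—D.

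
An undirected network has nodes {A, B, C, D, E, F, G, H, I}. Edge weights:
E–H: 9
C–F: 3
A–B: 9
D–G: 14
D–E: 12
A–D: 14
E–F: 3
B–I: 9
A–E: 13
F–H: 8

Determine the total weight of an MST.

71

Sort edges by weight, then run Kruskal:
C–F (3): add — endpoints in different components.
E–F (3): add — endpoints in different components.
F–H (8): add — endpoints in different components.
A–B (9): add — endpoints in different components.
B–I (9): add — endpoints in different components.
E–H (9): skip — E and H already connected.
D–E (12): add — endpoints in different components.
A–E (13): add — endpoints in different components.
A–D (14): skip — A and D already connected.
D–G (14): add — endpoints in different components.
MST edges: C–F, E–F, F–H, A–B, B–I, D–E, A–E, D–G; total weight 3+3+8+9+9+12+13+14 = 71.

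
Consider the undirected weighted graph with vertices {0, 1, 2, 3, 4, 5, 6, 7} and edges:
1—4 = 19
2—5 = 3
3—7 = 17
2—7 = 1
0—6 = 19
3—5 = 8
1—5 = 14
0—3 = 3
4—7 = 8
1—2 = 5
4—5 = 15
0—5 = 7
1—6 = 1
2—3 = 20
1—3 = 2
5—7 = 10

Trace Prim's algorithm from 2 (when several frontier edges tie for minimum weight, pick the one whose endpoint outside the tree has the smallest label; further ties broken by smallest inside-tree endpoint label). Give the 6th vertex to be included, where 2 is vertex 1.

Prim's algorithm from 2:
Step 1: cheapest edge leaving the tree is 2—7 (1); add 7.
Step 2: cheapest edge leaving the tree is 2—5 (3); add 5.
Step 3: cheapest edge leaving the tree is 1—2 (5); add 1.
Step 4: cheapest edge leaving the tree is 1—6 (1); add 6.
Step 5: cheapest edge leaving the tree is 1—3 (2); add 3.
Step 6: cheapest edge leaving the tree is 0—3 (3); add 0.
Step 7: cheapest edge leaving the tree is 4—7 (8); add 4.
Vertex order: 2, 7, 5, 1, 6, 3, 0, 4. The 6th vertex is 3.

3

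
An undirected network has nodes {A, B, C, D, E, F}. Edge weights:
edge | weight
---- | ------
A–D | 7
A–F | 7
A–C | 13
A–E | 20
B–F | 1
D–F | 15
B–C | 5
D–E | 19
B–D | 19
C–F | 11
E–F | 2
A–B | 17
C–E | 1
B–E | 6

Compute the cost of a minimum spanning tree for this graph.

18

Prim's algorithm from C:
Step 1: cheapest edge leaving the tree is C–E (1); add E.
Step 2: cheapest edge leaving the tree is E–F (2); add F.
Step 3: cheapest edge leaving the tree is B–F (1); add B.
Step 4: cheapest edge leaving the tree is A–F (7); add A.
Step 5: cheapest edge leaving the tree is A–D (7); add D.
MST edges: C–E, E–F, B–F, A–F, A–D; total weight 1+2+1+7+7 = 18.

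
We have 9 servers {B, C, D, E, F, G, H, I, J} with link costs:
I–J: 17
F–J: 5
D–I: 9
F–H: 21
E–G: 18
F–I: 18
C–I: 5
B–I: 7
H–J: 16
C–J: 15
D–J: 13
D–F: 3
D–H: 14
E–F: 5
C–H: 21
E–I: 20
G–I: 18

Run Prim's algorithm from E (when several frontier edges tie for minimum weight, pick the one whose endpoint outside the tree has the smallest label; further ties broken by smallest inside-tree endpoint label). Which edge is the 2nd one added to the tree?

Grow the tree from E using Prim:
Step 1: cheapest edge leaving the tree is E–F (5); add F.
Step 2: cheapest edge leaving the tree is D–F (3); add D.
Step 3: cheapest edge leaving the tree is F–J (5); add J.
Step 4: cheapest edge leaving the tree is D–I (9); add I.
Step 5: cheapest edge leaving the tree is C–I (5); add C.
Step 6: cheapest edge leaving the tree is B–I (7); add B.
Step 7: cheapest edge leaving the tree is D–H (14); add H.
Step 8: cheapest edge leaving the tree is E–G (18); add G.
The 2nd edge added is D–F.

D-F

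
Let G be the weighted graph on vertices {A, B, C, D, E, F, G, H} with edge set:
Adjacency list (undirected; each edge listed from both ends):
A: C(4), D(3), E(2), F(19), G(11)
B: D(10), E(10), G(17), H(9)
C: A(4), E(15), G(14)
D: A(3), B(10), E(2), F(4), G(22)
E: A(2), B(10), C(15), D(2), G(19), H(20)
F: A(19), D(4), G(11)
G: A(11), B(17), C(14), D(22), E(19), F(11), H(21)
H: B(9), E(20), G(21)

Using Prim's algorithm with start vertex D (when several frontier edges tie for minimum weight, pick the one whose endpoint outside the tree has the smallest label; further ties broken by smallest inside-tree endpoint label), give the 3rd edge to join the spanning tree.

A-C

Prim, starting at D.
Step 1: cheapest edge leaving the tree is D–E (2); add E.
Step 2: cheapest edge leaving the tree is A–E (2); add A.
Step 3: cheapest edge leaving the tree is A–C (4); add C.
Step 4: cheapest edge leaving the tree is D–F (4); add F.
Step 5: cheapest edge leaving the tree is B–D (10); add B.
Step 6: cheapest edge leaving the tree is B–H (9); add H.
Step 7: cheapest edge leaving the tree is A–G (11); add G.
The 3rd edge added is A–C.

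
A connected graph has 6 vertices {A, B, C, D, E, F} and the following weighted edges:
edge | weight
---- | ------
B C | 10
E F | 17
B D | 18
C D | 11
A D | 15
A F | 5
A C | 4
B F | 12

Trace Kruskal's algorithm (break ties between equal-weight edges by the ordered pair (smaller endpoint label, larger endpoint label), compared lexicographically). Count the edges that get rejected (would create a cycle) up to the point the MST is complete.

Kruskal's algorithm — process edges by increasing weight (ties by edge label):
A C (4): add. Components now {A,C} {B} {D} {E} {F}
A F (5): add. Components now {A,C,F} {B} {D} {E}
B C (10): add. Components now {A,B,C,F} {D} {E}
C D (11): add. Components now {A,B,C,D,F} {E}
B F (12): skip — B and F already connected.
A D (15): skip — A and D already connected.
E F (17): add. Components now {A,B,C,D,E,F}
Edges rejected before the tree was complete: 2.

2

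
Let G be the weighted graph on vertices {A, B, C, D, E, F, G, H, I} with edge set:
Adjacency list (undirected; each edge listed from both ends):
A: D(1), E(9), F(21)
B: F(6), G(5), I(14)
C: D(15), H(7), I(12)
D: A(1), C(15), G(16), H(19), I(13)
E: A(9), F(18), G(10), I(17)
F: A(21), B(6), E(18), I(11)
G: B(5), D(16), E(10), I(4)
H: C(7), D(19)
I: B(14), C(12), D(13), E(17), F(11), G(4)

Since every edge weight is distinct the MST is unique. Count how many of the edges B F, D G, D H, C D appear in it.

Kruskal: consider edges lightest-first.
A D (1): add — endpoints in different components.
G I (4): add — endpoints in different components.
B G (5): add — endpoints in different components.
B F (6): add — endpoints in different components.
C H (7): add — endpoints in different components.
A E (9): add — endpoints in different components.
E G (10): add — endpoints in different components.
F I (11): skip — F and I already connected.
C I (12): add — endpoints in different components.
MST edge set: {A D, G I, B G, B F, C H, A E, E G, C I}.
Of the listed edges, {B F} are in the MST → 1.

1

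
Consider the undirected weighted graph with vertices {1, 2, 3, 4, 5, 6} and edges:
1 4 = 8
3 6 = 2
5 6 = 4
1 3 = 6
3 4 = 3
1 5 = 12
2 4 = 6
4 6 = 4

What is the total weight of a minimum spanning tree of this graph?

Kruskal: consider edges lightest-first.
3 6 (2): add. Components now {1} {2} {3,6} {4} {5}
3 4 (3): add. Components now {1} {2} {3,4,6} {5}
4 6 (4): skip — 4 and 6 already connected.
5 6 (4): add. Components now {1} {2} {3,4,5,6}
1 3 (6): add. Components now {1,3,4,5,6} {2}
2 4 (6): add. Components now {1,2,3,4,5,6}
MST edges: 3 6, 3 4, 5 6, 1 3, 2 4; total weight 2+3+4+6+6 = 21.

21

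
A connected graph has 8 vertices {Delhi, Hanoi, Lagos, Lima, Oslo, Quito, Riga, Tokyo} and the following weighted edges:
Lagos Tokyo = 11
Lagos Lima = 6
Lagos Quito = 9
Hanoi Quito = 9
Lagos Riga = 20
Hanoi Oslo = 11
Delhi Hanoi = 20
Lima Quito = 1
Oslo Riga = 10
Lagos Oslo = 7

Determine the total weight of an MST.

Kruskal: consider edges lightest-first.
Lima Quito (1): add — endpoints in different components.
Lagos Lima (6): add — endpoints in different components.
Lagos Oslo (7): add — endpoints in different components.
Hanoi Quito (9): add — endpoints in different components.
Lagos Quito (9): skip — Quito and Lagos already connected.
Oslo Riga (10): add — endpoints in different components.
Hanoi Oslo (11): skip — Hanoi and Oslo already connected.
Lagos Tokyo (11): add — endpoints in different components.
Delhi Hanoi (20): add — endpoints in different components.
MST edges: Lima Quito, Lagos Lima, Lagos Oslo, Hanoi Quito, Oslo Riga, Lagos Tokyo, Delhi Hanoi; total weight 1+6+7+9+10+11+20 = 64.

64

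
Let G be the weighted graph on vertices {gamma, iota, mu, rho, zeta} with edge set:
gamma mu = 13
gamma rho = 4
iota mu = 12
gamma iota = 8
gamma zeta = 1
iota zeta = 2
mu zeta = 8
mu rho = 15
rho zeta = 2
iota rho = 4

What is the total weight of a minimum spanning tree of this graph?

Kruskal: consider edges lightest-first.
gamma zeta (1): add. Components now {mu} {iota} {rho} {gamma,zeta}
iota zeta (2): add. Components now {mu} {gamma,iota,zeta} {rho}
rho zeta (2): add. Components now {mu} {gamma,iota,rho,zeta}
gamma rho (4): skip — rho and gamma already connected.
iota rho (4): skip — iota and rho already connected.
gamma iota (8): skip — iota and gamma already connected.
mu zeta (8): add. Components now {gamma,iota,mu,rho,zeta}
MST edges: gamma zeta, iota zeta, rho zeta, mu zeta; total weight 1+2+2+8 = 13.

13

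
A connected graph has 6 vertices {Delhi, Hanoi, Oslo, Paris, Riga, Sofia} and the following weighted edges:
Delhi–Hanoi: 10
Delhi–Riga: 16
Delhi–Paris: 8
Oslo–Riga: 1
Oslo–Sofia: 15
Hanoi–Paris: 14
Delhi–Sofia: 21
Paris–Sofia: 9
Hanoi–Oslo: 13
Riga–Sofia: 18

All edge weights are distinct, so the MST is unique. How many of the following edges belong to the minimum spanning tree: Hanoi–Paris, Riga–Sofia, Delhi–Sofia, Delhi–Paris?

Kruskal: consider edges lightest-first.
Oslo–Riga (1): add — endpoints in different components.
Delhi–Paris (8): add — endpoints in different components.
Paris–Sofia (9): add — endpoints in different components.
Delhi–Hanoi (10): add — endpoints in different components.
Hanoi–Oslo (13): add — endpoints in different components.
MST edge set: {Oslo–Riga, Delhi–Paris, Paris–Sofia, Delhi–Hanoi, Hanoi–Oslo}.
Of the listed edges, {Delhi–Paris} are in the MST → 1.

1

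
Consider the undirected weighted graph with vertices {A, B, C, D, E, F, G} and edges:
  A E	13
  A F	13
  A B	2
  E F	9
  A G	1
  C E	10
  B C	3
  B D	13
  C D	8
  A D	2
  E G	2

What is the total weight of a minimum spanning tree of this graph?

19

Prim's algorithm from A:
Step 1: frontier [A G 1, A B 2, A D 2, A E 13, A F 13] → take A G (1); add G.
Step 2: frontier [A B 2, A D 2, A E 13, A F 13, E G 2] → take A B (2); add B.
Step 3: frontier [A D 2, A E 13, A F 13, B C 3, B D 13, E G 2] → take A D (2); add D.
Step 4: frontier [A E 13, A F 13, B C 3, C D 8, E G 2] → take E G (2); add E.
Step 5: frontier [A F 13, B C 3, C D 8, E F 9, C E 10] → take B C (3); add C.
Step 6: frontier [A F 13, E F 9] → take E F (9); add F.
MST edges: A G, A B, A D, E G, B C, E F; total weight 1+2+2+2+3+9 = 19.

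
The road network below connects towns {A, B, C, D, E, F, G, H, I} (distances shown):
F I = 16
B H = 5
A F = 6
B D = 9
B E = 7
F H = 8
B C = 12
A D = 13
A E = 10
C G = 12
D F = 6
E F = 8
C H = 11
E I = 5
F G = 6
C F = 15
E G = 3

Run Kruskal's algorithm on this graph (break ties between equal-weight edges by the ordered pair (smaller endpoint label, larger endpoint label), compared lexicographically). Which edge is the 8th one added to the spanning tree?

Kruskal: consider edges lightest-first.
E G (3): add — endpoints in different components.
B H (5): add — endpoints in different components.
E I (5): add — endpoints in different components.
A F (6): add — endpoints in different components.
D F (6): add — endpoints in different components.
F G (6): add — endpoints in different components.
B E (7): add — endpoints in different components.
E F (8): skip — E and F already connected.
F H (8): skip — F and H already connected.
B D (9): skip — B and D already connected.
A E (10): skip — A and E already connected.
C H (11): add — endpoints in different components.
The 8th edge added is C H.

C-H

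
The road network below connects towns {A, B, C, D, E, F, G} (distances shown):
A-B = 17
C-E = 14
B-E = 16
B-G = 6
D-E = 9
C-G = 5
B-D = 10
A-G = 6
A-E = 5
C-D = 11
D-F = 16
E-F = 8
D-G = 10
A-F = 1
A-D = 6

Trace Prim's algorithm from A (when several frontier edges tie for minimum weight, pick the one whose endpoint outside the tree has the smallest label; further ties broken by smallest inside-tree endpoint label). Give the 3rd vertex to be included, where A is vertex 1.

Prim's algorithm from A:
Step 1: cheapest edge leaving the tree is A-F (1); add F.
Step 2: cheapest edge leaving the tree is A-E (5); add E.
Step 3: cheapest edge leaving the tree is A-D (6); add D.
Step 4: cheapest edge leaving the tree is A-G (6); add G.
Step 5: cheapest edge leaving the tree is C-G (5); add C.
Step 6: cheapest edge leaving the tree is B-G (6); add B.
Vertex order: A, F, E, D, G, C, B. The 3rd vertex is E.

E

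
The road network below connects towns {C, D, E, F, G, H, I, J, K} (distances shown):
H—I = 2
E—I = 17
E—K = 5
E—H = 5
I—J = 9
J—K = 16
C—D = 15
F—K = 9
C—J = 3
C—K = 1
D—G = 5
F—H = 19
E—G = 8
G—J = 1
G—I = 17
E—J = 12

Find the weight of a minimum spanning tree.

Kruskal: consider edges lightest-first.
C—K (1): add — endpoints in different components.
G—J (1): add — endpoints in different components.
H—I (2): add — endpoints in different components.
C—J (3): add — endpoints in different components.
D—G (5): add — endpoints in different components.
E—H (5): add — endpoints in different components.
E—K (5): add — endpoints in different components.
E—G (8): skip — E and G already connected.
F—K (9): add — endpoints in different components.
MST edges: C—K, G—J, H—I, C—J, D—G, E—H, E—K, F—K; total weight 1+1+2+3+5+5+5+9 = 31.

31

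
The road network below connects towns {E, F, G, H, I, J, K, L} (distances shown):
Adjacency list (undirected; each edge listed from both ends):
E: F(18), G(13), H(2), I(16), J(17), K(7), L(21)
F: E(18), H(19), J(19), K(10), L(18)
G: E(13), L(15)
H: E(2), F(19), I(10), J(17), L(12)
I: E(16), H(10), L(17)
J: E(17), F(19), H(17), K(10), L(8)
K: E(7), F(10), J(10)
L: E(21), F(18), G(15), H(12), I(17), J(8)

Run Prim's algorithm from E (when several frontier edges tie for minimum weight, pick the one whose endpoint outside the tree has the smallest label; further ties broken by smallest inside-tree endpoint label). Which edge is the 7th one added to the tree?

Prim's algorithm from E:
Step 1: cheapest edge leaving the tree is E-H (2); add H.
Step 2: cheapest edge leaving the tree is E-K (7); add K.
Step 3: cheapest edge leaving the tree is F-K (10); add F.
Step 4: cheapest edge leaving the tree is H-I (10); add I.
Step 5: cheapest edge leaving the tree is J-K (10); add J.
Step 6: cheapest edge leaving the tree is J-L (8); add L.
Step 7: cheapest edge leaving the tree is E-G (13); add G.
The 7th edge added is E-G.

E-G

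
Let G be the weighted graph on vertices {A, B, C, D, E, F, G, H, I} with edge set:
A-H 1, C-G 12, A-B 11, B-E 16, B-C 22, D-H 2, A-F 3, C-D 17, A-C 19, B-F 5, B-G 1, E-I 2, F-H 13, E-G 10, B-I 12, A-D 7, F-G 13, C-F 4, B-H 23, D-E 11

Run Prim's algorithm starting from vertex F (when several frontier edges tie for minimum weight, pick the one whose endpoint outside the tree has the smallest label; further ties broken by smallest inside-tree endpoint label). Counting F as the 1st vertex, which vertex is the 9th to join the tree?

Grow the tree from F using Prim:
Step 1: cheapest edge leaving the tree is A-F (3); add A.
Step 2: cheapest edge leaving the tree is A-H (1); add H.
Step 3: cheapest edge leaving the tree is D-H (2); add D.
Step 4: cheapest edge leaving the tree is C-F (4); add C.
Step 5: cheapest edge leaving the tree is B-F (5); add B.
Step 6: cheapest edge leaving the tree is B-G (1); add G.
Step 7: cheapest edge leaving the tree is E-G (10); add E.
Step 8: cheapest edge leaving the tree is E-I (2); add I.
Vertex order: F, A, H, D, C, B, G, E, I. The 9th vertex is I.

I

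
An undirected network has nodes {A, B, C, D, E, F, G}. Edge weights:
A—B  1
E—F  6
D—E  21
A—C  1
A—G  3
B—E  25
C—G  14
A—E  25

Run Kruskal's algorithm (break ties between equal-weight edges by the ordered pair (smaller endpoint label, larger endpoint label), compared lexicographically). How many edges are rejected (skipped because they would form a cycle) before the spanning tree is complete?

1

Kruskal: consider edges lightest-first.
A—B (1): add — endpoints in different components.
A—C (1): add — endpoints in different components.
A—G (3): add — endpoints in different components.
E—F (6): add — endpoints in different components.
C—G (14): skip — C and G already connected.
D—E (21): add — endpoints in different components.
A—E (25): add — endpoints in different components.
Edges rejected before the tree was complete: 1.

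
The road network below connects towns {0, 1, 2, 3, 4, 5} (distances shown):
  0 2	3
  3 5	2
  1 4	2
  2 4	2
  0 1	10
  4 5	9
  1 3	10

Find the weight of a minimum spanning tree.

Prim's algorithm from 5:
Step 1: cheapest edge leaving the tree is 3 5 (2); add 3.
Step 2: cheapest edge leaving the tree is 4 5 (9); add 4.
Step 3: cheapest edge leaving the tree is 1 4 (2); add 1.
Step 4: cheapest edge leaving the tree is 2 4 (2); add 2.
Step 5: cheapest edge leaving the tree is 0 2 (3); add 0.
MST edges: 3 5, 4 5, 1 4, 2 4, 0 2; total weight 2+9+2+2+3 = 18.

18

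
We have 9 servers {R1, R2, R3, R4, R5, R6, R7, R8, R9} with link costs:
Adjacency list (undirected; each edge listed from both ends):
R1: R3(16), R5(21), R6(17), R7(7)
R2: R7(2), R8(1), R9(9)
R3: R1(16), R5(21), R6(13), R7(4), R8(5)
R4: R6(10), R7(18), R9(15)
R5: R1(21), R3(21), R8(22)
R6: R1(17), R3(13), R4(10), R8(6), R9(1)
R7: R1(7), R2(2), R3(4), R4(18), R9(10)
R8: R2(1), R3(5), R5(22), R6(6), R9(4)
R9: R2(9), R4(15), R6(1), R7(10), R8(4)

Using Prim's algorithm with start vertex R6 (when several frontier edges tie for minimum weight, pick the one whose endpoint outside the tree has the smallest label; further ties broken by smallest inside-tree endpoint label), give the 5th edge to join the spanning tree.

R3-R7

Prim's algorithm from R6:
Step 1: cheapest edge leaving the tree is R6–R9 (1); add R9.
Step 2: cheapest edge leaving the tree is R8–R9 (4); add R8.
Step 3: cheapest edge leaving the tree is R2–R8 (1); add R2.
Step 4: cheapest edge leaving the tree is R2–R7 (2); add R7.
Step 5: cheapest edge leaving the tree is R3–R7 (4); add R3.
Step 6: cheapest edge leaving the tree is R1–R7 (7); add R1.
Step 7: cheapest edge leaving the tree is R4–R6 (10); add R4.
Step 8: cheapest edge leaving the tree is R1–R5 (21); add R5.
The 5th edge added is R3–R7.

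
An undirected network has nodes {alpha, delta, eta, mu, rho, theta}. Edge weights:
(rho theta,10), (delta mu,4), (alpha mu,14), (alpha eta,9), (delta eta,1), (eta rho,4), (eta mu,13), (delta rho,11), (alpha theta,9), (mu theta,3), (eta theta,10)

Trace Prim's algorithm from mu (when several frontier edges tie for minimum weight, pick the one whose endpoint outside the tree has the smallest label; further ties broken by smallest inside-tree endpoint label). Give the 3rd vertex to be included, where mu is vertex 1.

delta

Grow the tree from mu using Prim:
Step 1: cheapest edge leaving the tree is mu theta (3); add theta.
Step 2: cheapest edge leaving the tree is delta mu (4); add delta.
Step 3: cheapest edge leaving the tree is delta eta (1); add eta.
Step 4: cheapest edge leaving the tree is eta rho (4); add rho.
Step 5: cheapest edge leaving the tree is alpha eta (9); add alpha.
Vertex order: mu, theta, delta, eta, rho, alpha. The 3rd vertex is delta.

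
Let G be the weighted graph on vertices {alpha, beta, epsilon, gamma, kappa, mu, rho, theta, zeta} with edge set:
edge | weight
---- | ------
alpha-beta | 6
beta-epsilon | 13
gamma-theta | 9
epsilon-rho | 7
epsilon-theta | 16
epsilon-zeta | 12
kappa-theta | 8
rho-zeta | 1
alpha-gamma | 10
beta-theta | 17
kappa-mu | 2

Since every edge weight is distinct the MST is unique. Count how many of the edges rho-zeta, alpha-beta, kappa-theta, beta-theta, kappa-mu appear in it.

4

Kruskal: consider edges lightest-first.
rho-zeta (1): add — endpoints in different components.
kappa-mu (2): add — endpoints in different components.
alpha-beta (6): add — endpoints in different components.
epsilon-rho (7): add — endpoints in different components.
kappa-theta (8): add — endpoints in different components.
gamma-theta (9): add — endpoints in different components.
alpha-gamma (10): add — endpoints in different components.
epsilon-zeta (12): skip — zeta and epsilon already connected.
beta-epsilon (13): add — endpoints in different components.
MST edge set: {rho-zeta, kappa-mu, alpha-beta, epsilon-rho, kappa-theta, gamma-theta, alpha-gamma, beta-epsilon}.
Of the listed edges, {rho-zeta, alpha-beta, kappa-theta, kappa-mu} are in the MST → 4.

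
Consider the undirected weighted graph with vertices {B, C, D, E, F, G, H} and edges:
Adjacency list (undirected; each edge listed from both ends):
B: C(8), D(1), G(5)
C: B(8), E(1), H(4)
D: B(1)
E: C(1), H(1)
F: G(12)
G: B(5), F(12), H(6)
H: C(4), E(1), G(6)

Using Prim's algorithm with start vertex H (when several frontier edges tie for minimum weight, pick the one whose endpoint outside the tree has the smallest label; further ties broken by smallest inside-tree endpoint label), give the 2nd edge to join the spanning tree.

C-E

Grow the tree from H using Prim:
Step 1: cheapest edge leaving the tree is E—H (1); add E.
Step 2: cheapest edge leaving the tree is C—E (1); add C.
Step 3: cheapest edge leaving the tree is G—H (6); add G.
Step 4: cheapest edge leaving the tree is B—G (5); add B.
Step 5: cheapest edge leaving the tree is B—D (1); add D.
Step 6: cheapest edge leaving the tree is F—G (12); add F.
The 2nd edge added is C—E.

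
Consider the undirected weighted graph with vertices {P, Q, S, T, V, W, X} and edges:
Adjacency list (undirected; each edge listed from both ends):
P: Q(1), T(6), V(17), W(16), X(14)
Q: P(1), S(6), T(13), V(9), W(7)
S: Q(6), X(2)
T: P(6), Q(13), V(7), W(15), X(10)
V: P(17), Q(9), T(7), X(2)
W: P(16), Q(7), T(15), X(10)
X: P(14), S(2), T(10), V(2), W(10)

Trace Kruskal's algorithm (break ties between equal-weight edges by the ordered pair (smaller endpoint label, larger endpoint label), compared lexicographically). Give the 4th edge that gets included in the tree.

P-T

Sort edges by weight, then run Kruskal:
P—Q (1): add — endpoints in different components.
S—X (2): add — endpoints in different components.
V—X (2): add — endpoints in different components.
P—T (6): add — endpoints in different components.
Q—S (6): add — endpoints in different components.
Q—W (7): add — endpoints in different components.
The 4th edge added is P—T.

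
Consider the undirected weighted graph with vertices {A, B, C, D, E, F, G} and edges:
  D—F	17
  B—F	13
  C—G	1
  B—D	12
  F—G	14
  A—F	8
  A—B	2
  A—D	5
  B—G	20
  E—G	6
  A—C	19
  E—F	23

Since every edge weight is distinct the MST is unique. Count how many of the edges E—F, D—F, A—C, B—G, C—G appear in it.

Sort edges by weight, then run Kruskal:
C—G (1): add. Components now {A} {B} {C,G} {D} {E} {F}
A—B (2): add. Components now {A,B} {C,G} {D} {E} {F}
A—D (5): add. Components now {A,B,D} {C,G} {E} {F}
E—G (6): add. Components now {A,B,D} {C,E,G} {F}
A—F (8): add. Components now {A,B,D,F} {C,E,G}
B—D (12): skip — B and D already connected.
B—F (13): skip — B and F already connected.
F—G (14): add. Components now {A,B,C,D,E,F,G}
MST edge set: {C—G, A—B, A—D, E—G, A—F, F—G}.
Of the listed edges, {C—G} are in the MST → 1.

1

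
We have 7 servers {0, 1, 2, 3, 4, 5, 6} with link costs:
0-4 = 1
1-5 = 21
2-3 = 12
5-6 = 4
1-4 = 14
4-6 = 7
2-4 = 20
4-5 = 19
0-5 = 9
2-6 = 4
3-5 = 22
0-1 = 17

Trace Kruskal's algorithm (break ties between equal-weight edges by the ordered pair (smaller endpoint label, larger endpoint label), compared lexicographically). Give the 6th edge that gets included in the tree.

1-4

Kruskal's algorithm — process edges by increasing weight (ties by edge label):
0-4 (1): add. Components now {0,4} {1} {2} {3} {5} {6}
2-6 (4): add. Components now {0,4} {1} {2,6} {3} {5}
5-6 (4): add. Components now {0,4} {1} {2,5,6} {3}
4-6 (7): add. Components now {0,2,4,5,6} {1} {3}
0-5 (9): skip — 0 and 5 already connected.
2-3 (12): add. Components now {0,2,3,4,5,6} {1}
1-4 (14): add. Components now {0,1,2,3,4,5,6}
The 6th edge added is 1-4.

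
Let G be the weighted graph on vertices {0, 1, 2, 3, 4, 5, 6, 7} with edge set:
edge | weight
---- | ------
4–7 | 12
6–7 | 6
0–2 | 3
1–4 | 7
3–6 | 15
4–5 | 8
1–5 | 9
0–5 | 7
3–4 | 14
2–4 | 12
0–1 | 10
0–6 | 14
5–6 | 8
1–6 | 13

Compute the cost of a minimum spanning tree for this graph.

Kruskal: consider edges lightest-first.
0–2 (3): add — endpoints in different components.
6–7 (6): add — endpoints in different components.
0–5 (7): add — endpoints in different components.
1–4 (7): add — endpoints in different components.
4–5 (8): add — endpoints in different components.
5–6 (8): add — endpoints in different components.
1–5 (9): skip — 1 and 5 already connected.
0–1 (10): skip — 0 and 1 already connected.
2–4 (12): skip — 2 and 4 already connected.
4–7 (12): skip — 4 and 7 already connected.
1–6 (13): skip — 1 and 6 already connected.
0–6 (14): skip — 0 and 6 already connected.
3–4 (14): add — endpoints in different components.
MST edges: 0–2, 6–7, 0–5, 1–4, 4–5, 5–6, 3–4; total weight 3+6+7+7+8+8+14 = 53.

53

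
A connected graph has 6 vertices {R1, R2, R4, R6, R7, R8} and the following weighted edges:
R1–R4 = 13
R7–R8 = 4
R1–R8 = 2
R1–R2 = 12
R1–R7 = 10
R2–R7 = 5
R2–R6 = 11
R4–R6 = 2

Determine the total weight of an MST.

Kruskal's algorithm — process edges by increasing weight (ties by edge label):
R1–R8 (2): add. Components now {R4} {R7} {R6} {R1,R8} {R2}
R4–R6 (2): add. Components now {R4,R6} {R7} {R1,R8} {R2}
R7–R8 (4): add. Components now {R4,R6} {R1,R7,R8} {R2}
R2–R7 (5): add. Components now {R4,R6} {R1,R2,R7,R8}
R1–R7 (10): skip — R7 and R1 already connected.
R2–R6 (11): add. Components now {R1,R2,R4,R6,R7,R8}
MST edges: R1–R8, R4–R6, R7–R8, R2–R7, R2–R6; total weight 2+2+4+5+11 = 24.

24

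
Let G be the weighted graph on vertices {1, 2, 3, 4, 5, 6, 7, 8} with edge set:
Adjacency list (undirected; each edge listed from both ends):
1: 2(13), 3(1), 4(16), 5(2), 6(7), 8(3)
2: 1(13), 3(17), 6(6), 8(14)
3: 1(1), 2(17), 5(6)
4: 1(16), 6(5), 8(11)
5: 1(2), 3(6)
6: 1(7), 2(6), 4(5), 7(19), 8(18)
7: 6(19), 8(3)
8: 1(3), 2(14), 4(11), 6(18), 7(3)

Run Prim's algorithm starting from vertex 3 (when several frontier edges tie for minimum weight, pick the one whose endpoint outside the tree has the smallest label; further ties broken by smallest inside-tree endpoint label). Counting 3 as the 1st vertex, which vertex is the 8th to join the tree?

2

Prim, starting at 3.
Step 1: cheapest edge leaving the tree is 1-3 (1); add 1.
Step 2: cheapest edge leaving the tree is 1-5 (2); add 5.
Step 3: cheapest edge leaving the tree is 1-8 (3); add 8.
Step 4: cheapest edge leaving the tree is 7-8 (3); add 7.
Step 5: cheapest edge leaving the tree is 1-6 (7); add 6.
Step 6: cheapest edge leaving the tree is 4-6 (5); add 4.
Step 7: cheapest edge leaving the tree is 2-6 (6); add 2.
Vertex order: 3, 1, 5, 8, 7, 6, 4, 2. The 8th vertex is 2.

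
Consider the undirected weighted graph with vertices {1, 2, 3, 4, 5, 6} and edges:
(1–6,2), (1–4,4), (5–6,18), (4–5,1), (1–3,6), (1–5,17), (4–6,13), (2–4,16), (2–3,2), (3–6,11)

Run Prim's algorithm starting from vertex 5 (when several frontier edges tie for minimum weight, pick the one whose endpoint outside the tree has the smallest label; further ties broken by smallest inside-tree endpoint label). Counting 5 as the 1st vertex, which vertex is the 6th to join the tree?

2

Prim, starting at 5.
Step 1: frontier [4–5 1, 1–5 17, 5–6 18] → take 4–5 (1); add 4.
Step 2: frontier [1–4 4, 4–6 13, 2–4 16, 1–5 17, 5–6 18] → take 1–4 (4); add 1.
Step 3: frontier [1–6 2, 1–3 6, 4–6 13, 2–4 16, 5–6 18] → take 1–6 (2); add 6.
Step 4: frontier [1–3 6, 2–4 16, 3–6 11] → take 1–3 (6); add 3.
Step 5: frontier [2–3 2, 2–4 16] → take 2–3 (2); add 2.
Vertex order: 5, 4, 1, 6, 3, 2. The 6th vertex is 2.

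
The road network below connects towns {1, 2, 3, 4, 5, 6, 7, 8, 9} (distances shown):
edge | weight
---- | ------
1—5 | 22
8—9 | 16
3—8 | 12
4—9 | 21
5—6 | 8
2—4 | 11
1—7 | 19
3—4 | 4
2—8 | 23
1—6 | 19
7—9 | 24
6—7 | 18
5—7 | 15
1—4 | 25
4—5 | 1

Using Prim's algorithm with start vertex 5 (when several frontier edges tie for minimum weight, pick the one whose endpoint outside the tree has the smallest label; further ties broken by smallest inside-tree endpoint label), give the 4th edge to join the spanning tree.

Prim, starting at 5.
Step 1: cheapest edge leaving the tree is 4—5 (1); add 4.
Step 2: cheapest edge leaving the tree is 3—4 (4); add 3.
Step 3: cheapest edge leaving the tree is 5—6 (8); add 6.
Step 4: cheapest edge leaving the tree is 2—4 (11); add 2.
Step 5: cheapest edge leaving the tree is 3—8 (12); add 8.
Step 6: cheapest edge leaving the tree is 5—7 (15); add 7.
Step 7: cheapest edge leaving the tree is 8—9 (16); add 9.
Step 8: cheapest edge leaving the tree is 1—6 (19); add 1.
The 4th edge added is 2—4.

2-4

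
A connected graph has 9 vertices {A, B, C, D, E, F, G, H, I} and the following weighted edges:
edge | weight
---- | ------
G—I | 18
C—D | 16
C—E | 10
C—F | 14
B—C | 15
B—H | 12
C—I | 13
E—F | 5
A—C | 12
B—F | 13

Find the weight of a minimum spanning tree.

Prim, starting at C.
Step 1: cheapest edge leaving the tree is C—E (10); add E.
Step 2: cheapest edge leaving the tree is E—F (5); add F.
Step 3: cheapest edge leaving the tree is A—C (12); add A.
Step 4: cheapest edge leaving the tree is B—F (13); add B.
Step 5: cheapest edge leaving the tree is B—H (12); add H.
Step 6: cheapest edge leaving the tree is C—I (13); add I.
Step 7: cheapest edge leaving the tree is C—D (16); add D.
Step 8: cheapest edge leaving the tree is G—I (18); add G.
MST edges: C—E, E—F, A—C, B—F, B—H, C—I, C—D, G—I; total weight 10+5+12+13+12+13+16+18 = 99.

99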